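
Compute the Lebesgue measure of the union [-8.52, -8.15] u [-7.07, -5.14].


For pairwise disjoint intervals, m(union) = sum of lengths.
= (-8.15 - -8.52) + (-5.14 - -7.07)
= 0.37 + 1.93
= 2.3


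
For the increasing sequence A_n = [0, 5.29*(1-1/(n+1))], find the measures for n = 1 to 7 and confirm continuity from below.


By continuity of measure from below: if A_n increases to A, then m(A_n) -> m(A).
Here A = [0, 5.29], so m(A) = 5.29
Step 1: a_1 = 5.29*(1 - 1/2) = 2.645, m(A_1) = 2.645
Step 2: a_2 = 5.29*(1 - 1/3) = 3.5267, m(A_2) = 3.5267
Step 3: a_3 = 5.29*(1 - 1/4) = 3.9675, m(A_3) = 3.9675
Step 4: a_4 = 5.29*(1 - 1/5) = 4.232, m(A_4) = 4.232
Step 5: a_5 = 5.29*(1 - 1/6) = 4.4083, m(A_5) = 4.4083
Step 6: a_6 = 5.29*(1 - 1/7) = 4.5343, m(A_6) = 4.5343
Step 7: a_7 = 5.29*(1 - 1/8) = 4.6288, m(A_7) = 4.6288
Limit: m(A_n) -> m([0,5.29]) = 5.29


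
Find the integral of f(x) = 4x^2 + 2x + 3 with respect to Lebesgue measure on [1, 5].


The Lebesgue integral of a Riemann-integrable function agrees with the Riemann integral.
Antiderivative F(x) = (4/3)x^3 + (2/2)x^2 + 3x
F(5) = (4/3)*5^3 + (2/2)*5^2 + 3*5
     = (4/3)*125 + (2/2)*25 + 3*5
     = 166.666667 + 25 + 15
     = 206.666667
F(1) = 5.333333
Integral = F(5) - F(1) = 206.666667 - 5.333333 = 201.333333


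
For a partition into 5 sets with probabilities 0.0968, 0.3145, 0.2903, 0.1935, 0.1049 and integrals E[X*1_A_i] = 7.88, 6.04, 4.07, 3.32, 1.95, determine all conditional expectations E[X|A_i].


For each cell A_i: E[X|A_i] = E[X*1_A_i] / P(A_i)
Step 1: E[X|A_1] = 7.88 / 0.0968 = 81.404959
Step 2: E[X|A_2] = 6.04 / 0.3145 = 19.205087
Step 3: E[X|A_3] = 4.07 / 0.2903 = 14.019979
Step 4: E[X|A_4] = 3.32 / 0.1935 = 17.157623
Step 5: E[X|A_5] = 1.95 / 0.1049 = 18.589133
Verification: E[X] = sum E[X*1_A_i] = 7.88 + 6.04 + 4.07 + 3.32 + 1.95 = 23.26


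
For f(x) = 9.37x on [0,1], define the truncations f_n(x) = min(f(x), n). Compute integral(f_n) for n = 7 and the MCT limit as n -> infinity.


f(x) = 9.37x on [0,1]; f_n(x) = min(9.37x, n). At n = 7:
Step 1: f(x) reaches 7 at x = 7/9.37 = 0.747065
Step 2: integral(f_7) = integral(9.37x, 0, 0.747065) + integral(7, 0.747065, 1)
       = 9.37*0.747065^2/2 + 7*(1 - 0.747065)
       = 2.614728 + 1.770544
       = 4.385272
Step 3: As n -> infinity, f_n increases to f, so by MCT integral(f_n) -> integral(f) = 9.37/2 = 4.685.
Convergence: integral(f_7) = 4.385272 -> 4.685 as n -> infinity


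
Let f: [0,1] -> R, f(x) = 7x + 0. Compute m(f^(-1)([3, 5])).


f^(-1)([3, 5]) = {x : 3 <= 7x + 0 <= 5}
Solving: (3 - 0)/7 <= x <= (5 - 0)/7
= [0.428571, 0.714286]
Intersecting with [0,1]: [0.428571, 0.714286]
Measure = 0.714286 - 0.428571 = 0.285714


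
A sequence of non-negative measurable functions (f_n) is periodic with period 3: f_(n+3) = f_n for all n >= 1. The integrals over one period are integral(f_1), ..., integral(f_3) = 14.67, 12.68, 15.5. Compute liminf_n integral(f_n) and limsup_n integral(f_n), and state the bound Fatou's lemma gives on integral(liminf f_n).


The sequence (integral(f_n)) is periodic with period 3, repeating the values 14.67, 12.68, 15.5 indefinitely.
Step 1: For a periodic sequence, every tail (a_m, a_(m+1), ...) contains all 3 period values infinitely often.
Step 2: Hence inf of every tail = min of the period values = min(14.67, 12.68, 15.5) = 12.68.
        liminf_n integral(f_n) = sup over m of (inf of tail from m) = 12.68.
Step 3: Similarly sup of every tail = max of the period values = 15.5.
        limsup_n integral(f_n) = 15.5.
Step 4: Fatou's lemma: integral(liminf_n f_n) <= liminf_n integral(f_n) = 12.68.
        So the integral of the pointwise liminf is at most 12.68.


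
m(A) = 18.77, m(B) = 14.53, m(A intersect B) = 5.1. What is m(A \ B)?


m(A \ B) = m(A) - m(A n B)
= 18.77 - 5.1
= 13.67


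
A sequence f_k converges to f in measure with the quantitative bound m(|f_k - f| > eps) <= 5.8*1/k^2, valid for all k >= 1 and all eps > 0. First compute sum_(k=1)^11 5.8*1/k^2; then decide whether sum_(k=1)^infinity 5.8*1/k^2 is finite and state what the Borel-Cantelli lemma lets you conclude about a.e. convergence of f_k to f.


Step 1: List the terms 5.8*1/k^2 for k = 1 to 11:
  k=1: 5.8
  k=2: 1.45
  k=3: 0.644444
  k=4: 0.3625
  k=5: 0.232
  k=6: 0.161111
  k=7: 0.118367
  k=8: 0.090625
  k=9: 0.071605
  k=10: 0.058
  k=11: 0.047934
Step 2: Partial sum = 5.8 + 1.45 + 0.644444 + 0.3625 + 0.232 + 0.161111 + 0.118367 + 0.090625 + 0.071605 + 0.058 + 0.047934
     = 9.036587
Step 3: The full series sum_(k>=1) 5.8*1/k^2 converges (p-series with p = 2 > 1; a constant multiple of a convergent series converges).
Step 4: Fix eps > 0. Since sum_k m(|f_k - f| > eps) < infinity, the Borel-Cantelli lemma gives
        m(limsup_k {|f_k - f| > eps}) = 0, i.e. for a.e. x, |f_k(x) - f(x)| <= eps for all large k.
        Applying this with eps = 1/j for j = 1, 2, ... and intersecting the countably many full-measure sets,
        for a.e. x we get limsup_k |f_k(x) - f(x)| <= 1/j for every j, hence f_k -> f almost everywhere.
Conclusion: series converges; Borel-Cantelli yields f_k -> f a.e.


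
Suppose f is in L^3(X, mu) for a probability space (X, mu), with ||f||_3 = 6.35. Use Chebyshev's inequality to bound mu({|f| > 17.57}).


Chebyshev/Markov inequality: mu(|f| > eps) <= (||f||_p / eps)^p
Step 1: ||f||_3 / eps = 6.35 / 17.57 = 0.361411
Step 2: Raise to power p = 3:
  (0.361411)^3 = 0.047207
Step 3: Therefore mu(|f| > 17.57) <= 0.047207


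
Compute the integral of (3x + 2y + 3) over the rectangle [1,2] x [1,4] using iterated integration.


By Fubini, integrate in x first, then y.
Step 1: Fix y, integrate over x in [1,2]:
  integral(3x + 2y + 3, x=1..2)
  = 3*(2^2 - 1^2)/2 + (2y + 3)*(2 - 1)
  = 4.5 + (2y + 3)*1
  = 4.5 + 2y + 3
  = 7.5 + 2y
Step 2: Integrate over y in [1,4]:
  integral(7.5 + 2y, y=1..4)
  = 7.5*3 + 2*(4^2 - 1^2)/2
  = 22.5 + 15
  = 37.5


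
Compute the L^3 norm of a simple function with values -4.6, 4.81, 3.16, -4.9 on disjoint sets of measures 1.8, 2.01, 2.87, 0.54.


Step 1: Compute |f_i|^3 for each value:
  |-4.6|^3 = 97.336
  |4.81|^3 = 111.284641
  |3.16|^3 = 31.554496
  |-4.9|^3 = 117.649
Step 2: Multiply by measures and sum:
  97.336 * 1.8 = 175.2048
  111.284641 * 2.01 = 223.682128
  31.554496 * 2.87 = 90.561404
  117.649 * 0.54 = 63.53046
Sum = 175.2048 + 223.682128 + 90.561404 + 63.53046 = 552.978792
Step 3: Take the p-th root:
||f||_3 = (552.978792)^(1/3) = 8.207978


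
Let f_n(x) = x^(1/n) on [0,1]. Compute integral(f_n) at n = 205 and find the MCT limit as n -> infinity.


At n = 205: f_205(x) = x^(1/205).
Step 1: integral(x^(1/205), 0, 1) = [x^(1/205+1) / (1/205+1)] from 0 to 1
     = 1 / (1/205 + 1) = 1 / ((205+1)/205) = 205/(205+1)
     = 205/206 = 0.995146
Step 2: As n -> infinity, f_n(x) = x^(1/n) -> 1 for x in (0,1], and f_n is increasing in n.
By MCT, lim_n integral(f_n) = integral(lim_n f_n) = integral(1, 0, 1) = 1.
Step 3: Verify convergence: 205/206 = 0.995146 -> 1


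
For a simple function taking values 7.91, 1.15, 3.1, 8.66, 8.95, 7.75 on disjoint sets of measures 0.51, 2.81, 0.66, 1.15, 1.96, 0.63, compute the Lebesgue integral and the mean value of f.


Step 1: Integral = sum(value_i * measure_i)
= 7.91*0.51 + 1.15*2.81 + 3.1*0.66 + 8.66*1.15 + 8.95*1.96 + 7.75*0.63
= 4.0341 + 3.2315 + 2.046 + 9.959 + 17.542 + 4.8825
= 41.6951
Step 2: Total measure of domain = 0.51 + 2.81 + 0.66 + 1.15 + 1.96 + 0.63 = 7.72
Step 3: Average value = 41.6951 / 7.72 = 5.40092


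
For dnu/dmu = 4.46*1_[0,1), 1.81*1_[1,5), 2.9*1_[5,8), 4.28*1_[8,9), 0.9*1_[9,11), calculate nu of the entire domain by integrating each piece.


Integrate each piece of the Radon-Nikodym derivative:
Step 1: integral_0^1 4.46 dx = 4.46*(1-0) = 4.46*1 = 4.46
Step 2: integral_1^5 1.81 dx = 1.81*(5-1) = 1.81*4 = 7.24
Step 3: integral_5^8 2.9 dx = 2.9*(8-5) = 2.9*3 = 8.7
Step 4: integral_8^9 4.28 dx = 4.28*(9-8) = 4.28*1 = 4.28
Step 5: integral_9^11 0.9 dx = 0.9*(11-9) = 0.9*2 = 1.8
Total: 4.46 + 7.24 + 8.7 + 4.28 + 1.8 = 26.48


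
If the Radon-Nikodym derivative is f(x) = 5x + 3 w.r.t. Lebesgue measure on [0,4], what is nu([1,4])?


nu(A) = integral_A (dnu/dmu) dmu = integral_1^4 (5x + 3) dx
Step 1: Antiderivative F(x) = (5/2)x^2 + 3x
Step 2: F(4) = (5/2)*4^2 + 3*4 = 40 + 12 = 52
Step 3: F(1) = (5/2)*1^2 + 3*1 = 2.5 + 3 = 5.5
Step 4: nu([1,4]) = F(4) - F(1) = 52 - 5.5 = 46.5


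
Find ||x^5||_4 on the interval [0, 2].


Step 1: ||f||_4 = (integral_0^2 |x^5|^4 dx)^(1/4)
     = (integral_0^2 x^20 dx)^(1/4)
Step 2: integral_0^2 x^20 dx = [x^21/(21)] from 0 to 2 = 2^21/21
     = 2097152/21 = 99864.380952
Step 3: ||f||_4 = (99864.380952)^(1/4) = 17.776762


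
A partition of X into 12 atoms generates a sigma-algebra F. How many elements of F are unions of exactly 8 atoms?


Each element of F is a union of some subset of the 12 atoms.
Elements that are unions of exactly 8 atoms correspond to 8-element subsets of the 12 atoms.
Count = C(12, 8) = 12! / (8! * 4!) = 495.


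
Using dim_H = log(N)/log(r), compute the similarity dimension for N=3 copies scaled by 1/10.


For a self-similar set with N copies scaled by 1/r:
dim_H = log(N)/log(r) = log(3)/log(10)
= 1.098612/2.302585
= 0.477121


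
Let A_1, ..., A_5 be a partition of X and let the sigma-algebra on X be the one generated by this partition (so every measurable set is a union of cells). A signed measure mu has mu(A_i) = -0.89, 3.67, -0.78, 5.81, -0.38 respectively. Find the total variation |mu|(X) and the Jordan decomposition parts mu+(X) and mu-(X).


Step 1: Every measurable set is a union of atoms (the cells / points), so a Hahn decomposition is
  obtained by grouping atoms by sign: P = union of atoms with mu > 0, N = union of the remaining atoms.
  Atoms in P (indices): 2, 4;  atoms in N (indices): 1, 3, 5
  Positive values: 3.67, 5.81
  Negative values: -0.89, -0.78, -0.38
Step 2: mu+(X) = mu(P) = sum of positive atom values = 9.48
Step 3: mu-(X) = -mu(N) = sum of |negative atom values| = 2.05
Step 4: |mu|(X) = mu+(X) + mu-(X) = 9.48 + 2.05 = 11.53


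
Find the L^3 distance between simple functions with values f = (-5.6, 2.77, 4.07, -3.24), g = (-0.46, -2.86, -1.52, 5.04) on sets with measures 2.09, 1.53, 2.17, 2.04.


Step 1: Compute differences f_i - g_i:
  -5.6 - -0.46 = -5.14
  2.77 - -2.86 = 5.63
  4.07 - -1.52 = 5.59
  -3.24 - 5.04 = -8.28
Step 2: Compute |diff|^3 * measure for each set:
  |-5.14|^3 * 2.09 = 135.796744 * 2.09 = 283.815195
  |5.63|^3 * 1.53 = 178.453547 * 1.53 = 273.033927
  |5.59|^3 * 2.17 = 174.676879 * 2.17 = 379.048827
  |-8.28|^3 * 2.04 = 567.663552 * 2.04 = 1158.033646
Step 3: Sum = 2093.931595
Step 4: ||f-g||_3 = (2093.931595)^(1/3) = 12.793445


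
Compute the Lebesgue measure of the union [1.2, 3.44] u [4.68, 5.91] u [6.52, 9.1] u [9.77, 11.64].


For pairwise disjoint intervals, m(union) = sum of lengths.
= (3.44 - 1.2) + (5.91 - 4.68) + (9.1 - 6.52) + (11.64 - 9.77)
= 2.24 + 1.23 + 2.58 + 1.87
= 7.92


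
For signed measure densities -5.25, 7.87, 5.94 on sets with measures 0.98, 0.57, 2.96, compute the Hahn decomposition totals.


Step 1: Compute signed measure on each set:
  Set 1: -5.25 * 0.98 = -5.145
  Set 2: 7.87 * 0.57 = 4.4859
  Set 3: 5.94 * 2.96 = 17.5824
Step 2: Total signed measure = (-5.145) + (4.4859) + (17.5824)
     = 16.9233
Step 3: Positive part mu+(X) = sum of positive contributions = 22.0683
Step 4: Negative part mu-(X) = |sum of negative contributions| = 5.145


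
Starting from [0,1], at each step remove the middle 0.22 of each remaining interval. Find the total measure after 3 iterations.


Step 1: At each step, fraction remaining = 1 - 0.22 = 0.78
Step 2: After 3 steps, measure = (0.78)^3
Step 3: Computing the power step by step:
  After step 1: 0.78
  After step 2: 0.6084
  After step 3: 0.474552
Result = 0.474552


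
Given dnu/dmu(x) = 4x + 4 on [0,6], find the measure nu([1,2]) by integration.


nu(A) = integral_A (dnu/dmu) dmu = integral_1^2 (4x + 4) dx
Step 1: Antiderivative F(x) = (4/2)x^2 + 4x
Step 2: F(2) = (4/2)*2^2 + 4*2 = 8 + 8 = 16
Step 3: F(1) = (4/2)*1^2 + 4*1 = 2 + 4 = 6
Step 4: nu([1,2]) = F(2) - F(1) = 16 - 6 = 10


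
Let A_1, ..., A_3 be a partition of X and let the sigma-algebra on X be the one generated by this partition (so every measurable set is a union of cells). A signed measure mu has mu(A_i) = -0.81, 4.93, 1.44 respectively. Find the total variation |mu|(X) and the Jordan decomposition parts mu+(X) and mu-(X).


Step 1: Every measurable set is a union of atoms (the cells / points), so a Hahn decomposition is
  obtained by grouping atoms by sign: P = union of atoms with mu > 0, N = union of the remaining atoms.
  Atoms in P (indices): 2, 3;  atoms in N (indices): 1
  Positive values: 4.93, 1.44
  Negative values: -0.81
Step 2: mu+(X) = mu(P) = sum of positive atom values = 6.37
Step 3: mu-(X) = -mu(N) = sum of |negative atom values| = 0.81
Step 4: |mu|(X) = mu+(X) + mu-(X) = 6.37 + 0.81 = 7.18


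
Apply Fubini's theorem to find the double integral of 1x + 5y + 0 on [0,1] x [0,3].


By Fubini, integrate in x first, then y.
Step 1: Fix y, integrate over x in [0,1]:
  integral(1x + 5y + 0, x=0..1)
  = 1*(1^2 - 0^2)/2 + (5y + 0)*(1 - 0)
  = 0.5 + (5y + 0)*1
  = 0.5 + 5y + 0
  = 0.5 + 5y
Step 2: Integrate over y in [0,3]:
  integral(0.5 + 5y, y=0..3)
  = 0.5*3 + 5*(3^2 - 0^2)/2
  = 1.5 + 22.5
  = 24


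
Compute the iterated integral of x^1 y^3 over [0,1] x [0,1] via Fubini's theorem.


By Fubini's theorem, the double integral factors as a product of single integrals:
Step 1: integral_0^1 x^1 dx = [x^2/2] from 0 to 1
     = 1^2/2 = 0.5
Step 2: integral_0^1 y^3 dy = [y^4/4] from 0 to 1
     = 1^4/4 = 0.25
Step 3: Double integral = 0.5 * 0.25 = 0.125


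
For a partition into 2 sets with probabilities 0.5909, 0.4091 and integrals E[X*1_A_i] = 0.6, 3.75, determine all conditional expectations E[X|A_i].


For each cell A_i: E[X|A_i] = E[X*1_A_i] / P(A_i)
Step 1: E[X|A_1] = 0.6 / 0.5909 = 1.0154
Step 2: E[X|A_2] = 3.75 / 0.4091 = 9.166463
Verification: E[X] = sum E[X*1_A_i] = 0.6 + 3.75 = 4.35


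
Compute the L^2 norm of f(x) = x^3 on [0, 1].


Step 1: ||f||_2 = (integral_0^1 |x^3|^2 dx)^(1/2)
     = (integral_0^1 x^6 dx)^(1/2)
Step 2: integral_0^1 x^6 dx = [x^7/(7)] from 0 to 1 = 1^7/7
     = 1/7 = 0.142857
Step 3: ||f||_2 = (0.142857)^(1/2) = 0.377964


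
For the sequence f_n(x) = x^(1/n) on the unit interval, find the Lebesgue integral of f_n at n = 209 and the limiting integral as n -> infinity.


At n = 209: f_209(x) = x^(1/209).
Step 1: integral(x^(1/209), 0, 1) = [x^(1/209+1) / (1/209+1)] from 0 to 1
     = 1 / (1/209 + 1) = 1 / ((209+1)/209) = 209/(209+1)
     = 209/210 = 0.995238
Step 2: As n -> infinity, f_n(x) = x^(1/n) -> 1 for x in (0,1], and f_n is increasing in n.
By MCT, lim_n integral(f_n) = integral(lim_n f_n) = integral(1, 0, 1) = 1.
Step 3: Verify convergence: 209/210 = 0.995238 -> 1


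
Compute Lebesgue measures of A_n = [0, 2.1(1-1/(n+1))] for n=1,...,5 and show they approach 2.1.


By continuity of measure from below: if A_n increases to A, then m(A_n) -> m(A).
Here A = [0, 2.1], so m(A) = 2.1
Step 1: a_1 = 2.1*(1 - 1/2) = 1.05, m(A_1) = 1.05
Step 2: a_2 = 2.1*(1 - 1/3) = 1.4, m(A_2) = 1.4
Step 3: a_3 = 2.1*(1 - 1/4) = 1.575, m(A_3) = 1.575
Step 4: a_4 = 2.1*(1 - 1/5) = 1.68, m(A_4) = 1.68
Step 5: a_5 = 2.1*(1 - 1/6) = 1.75, m(A_5) = 1.75
Limit: m(A_n) -> m([0,2.1]) = 2.1


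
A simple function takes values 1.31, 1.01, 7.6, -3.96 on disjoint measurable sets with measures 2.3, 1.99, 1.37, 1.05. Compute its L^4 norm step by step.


Step 1: Compute |f_i|^4 for each value:
  |1.31|^4 = 2.944999
  |1.01|^4 = 1.040604
  |7.6|^4 = 3336.2176
  |-3.96|^4 = 245.912579
Step 2: Multiply by measures and sum:
  2.944999 * 2.3 = 6.773498
  1.040604 * 1.99 = 2.070802
  3336.2176 * 1.37 = 4570.618112
  245.912579 * 1.05 = 258.208207
Sum = 6.773498 + 2.070802 + 4570.618112 + 258.208207 = 4837.67062
Step 3: Take the p-th root:
||f||_4 = (4837.67062)^(1/4) = 8.339866


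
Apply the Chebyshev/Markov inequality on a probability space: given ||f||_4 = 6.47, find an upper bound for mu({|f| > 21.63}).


Chebyshev/Markov inequality: mu(|f| > eps) <= (||f||_p / eps)^p
Step 1: ||f||_4 / eps = 6.47 / 21.63 = 0.299122
Step 2: Raise to power p = 4:
  (0.299122)^4 = 0.008006
Step 3: Therefore mu(|f| > 21.63) <= 0.008006


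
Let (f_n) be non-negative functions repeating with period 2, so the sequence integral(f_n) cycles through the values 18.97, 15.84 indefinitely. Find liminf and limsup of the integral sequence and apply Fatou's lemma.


The sequence (integral(f_n)) is periodic with period 2, repeating the values 18.97, 15.84 indefinitely.
Step 1: For a periodic sequence, every tail (a_m, a_(m+1), ...) contains all 2 period values infinitely often.
Step 2: Hence inf of every tail = min of the period values = min(18.97, 15.84) = 15.84.
        liminf_n integral(f_n) = sup over m of (inf of tail from m) = 15.84.
Step 3: Similarly sup of every tail = max of the period values = 18.97.
        limsup_n integral(f_n) = 18.97.
Step 4: Fatou's lemma: integral(liminf_n f_n) <= liminf_n integral(f_n) = 15.84.
        So the integral of the pointwise liminf is at most 15.84.


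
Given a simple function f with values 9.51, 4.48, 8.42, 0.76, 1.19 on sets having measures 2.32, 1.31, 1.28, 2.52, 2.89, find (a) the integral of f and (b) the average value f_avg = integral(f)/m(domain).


Step 1: Integral = sum(value_i * measure_i)
= 9.51*2.32 + 4.48*1.31 + 8.42*1.28 + 0.76*2.52 + 1.19*2.89
= 22.0632 + 5.8688 + 10.7776 + 1.9152 + 3.4391
= 44.0639
Step 2: Total measure of domain = 2.32 + 1.31 + 1.28 + 2.52 + 2.89 = 10.32
Step 3: Average value = 44.0639 / 10.32 = 4.269758


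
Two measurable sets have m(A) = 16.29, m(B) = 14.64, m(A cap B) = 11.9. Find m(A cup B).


By inclusion-exclusion: m(A u B) = m(A) + m(B) - m(A n B)
= 16.29 + 14.64 - 11.9
= 19.03


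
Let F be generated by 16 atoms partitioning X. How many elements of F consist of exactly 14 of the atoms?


Each element of F is a union of some subset of the 16 atoms.
Elements that are unions of exactly 14 atoms correspond to 14-element subsets of the 16 atoms.
Count = C(16, 14) = 16! / (14! * 2!) = 120.


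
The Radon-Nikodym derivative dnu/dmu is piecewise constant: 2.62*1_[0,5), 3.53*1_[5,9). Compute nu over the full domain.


Integrate each piece of the Radon-Nikodym derivative:
Step 1: integral_0^5 2.62 dx = 2.62*(5-0) = 2.62*5 = 13.1
Step 2: integral_5^9 3.53 dx = 3.53*(9-5) = 3.53*4 = 14.12
Total: 13.1 + 14.12 = 27.22


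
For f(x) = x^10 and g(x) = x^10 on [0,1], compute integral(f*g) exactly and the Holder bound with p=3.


Step 1: Exact integral of f*g = integral(x^20, 0, 1) = 1/21
     = 0.047619
Step 2: Holder bound with p=3, q=1.5:
  ||f||_p = (integral x^30 dx)^(1/3) = (1/31)^(1/3) = 0.318331
  ||g||_q = (integral x^15 dx)^(1/1.5) = (1/16)^(1/1.5) = 0.15749
Step 3: Holder bound = ||f||_p * ||g||_q = 0.318331 * 0.15749 = 0.050134
Verification: 0.047619 <= 0.050134 (Holder holds)


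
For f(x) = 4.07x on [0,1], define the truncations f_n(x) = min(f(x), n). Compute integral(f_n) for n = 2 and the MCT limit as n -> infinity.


f(x) = 4.07x on [0,1]; f_n(x) = min(4.07x, n). At n = 2:
Step 1: f(x) reaches 2 at x = 2/4.07 = 0.4914
Step 2: integral(f_2) = integral(4.07x, 0, 0.4914) + integral(2, 0.4914, 1)
       = 4.07*0.4914^2/2 + 2*(1 - 0.4914)
       = 0.4914 + 1.017199
       = 1.5086
Step 3: As n -> infinity, f_n increases to f, so by MCT integral(f_n) -> integral(f) = 4.07/2 = 2.035.
Convergence: integral(f_2) = 1.5086 -> 2.035 as n -> infinity


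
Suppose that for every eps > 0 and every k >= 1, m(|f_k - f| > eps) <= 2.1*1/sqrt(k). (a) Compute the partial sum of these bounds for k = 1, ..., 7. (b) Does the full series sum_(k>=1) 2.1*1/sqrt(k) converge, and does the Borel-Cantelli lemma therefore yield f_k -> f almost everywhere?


Step 1: List the terms 2.1*1/sqrt(k) for k = 1 to 7:
  k=1: 2.1
  k=2: 1.484924
  k=3: 1.212436
  k=4: 1.05
  k=5: 0.939149
  k=6: 0.857321
  k=7: 0.793725
Step 2: Partial sum = 2.1 + 1.484924 + 1.212436 + 1.05 + 0.939149 + 0.857321 + 0.793725
     = 8.437555
Step 3: The full series sum_(k>=1) 2.1*1/sqrt(k) diverges (p-series with p = 1/2 <= 1; a nonzero constant multiple of a divergent series diverges).
Step 4: The (first) Borel-Cantelli lemma requires a summable sequence of measures, so it does not apply here;
        from this bound alone no conclusion about a.e. convergence can be drawn (convergence in measure still
        gives an a.e.-convergent subsequence, but not a.e. convergence of the whole sequence).
Conclusion: series diverges; Borel-Cantelli is inconclusive about a.e. convergence of f_k.


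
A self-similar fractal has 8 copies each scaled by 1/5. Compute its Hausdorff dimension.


For a self-similar set with N copies scaled by 1/r:
dim_H = log(N)/log(r) = log(8)/log(5)
= 2.079442/1.609438
= 1.29203


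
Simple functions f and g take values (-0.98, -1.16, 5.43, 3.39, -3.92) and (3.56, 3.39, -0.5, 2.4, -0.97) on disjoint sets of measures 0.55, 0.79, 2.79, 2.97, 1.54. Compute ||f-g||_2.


Step 1: Compute differences f_i - g_i:
  -0.98 - 3.56 = -4.54
  -1.16 - 3.39 = -4.55
  5.43 - -0.5 = 5.93
  3.39 - 2.4 = 0.99
  -3.92 - -0.97 = -2.95
Step 2: Compute |diff|^2 * measure for each set:
  |-4.54|^2 * 0.55 = 20.6116 * 0.55 = 11.33638
  |-4.55|^2 * 0.79 = 20.7025 * 0.79 = 16.354975
  |5.93|^2 * 2.79 = 35.1649 * 2.79 = 98.110071
  |0.99|^2 * 2.97 = 0.9801 * 2.97 = 2.910897
  |-2.95|^2 * 1.54 = 8.7025 * 1.54 = 13.40185
Step 3: Sum = 142.114173
Step 4: ||f-g||_2 = (142.114173)^(1/2) = 11.921165


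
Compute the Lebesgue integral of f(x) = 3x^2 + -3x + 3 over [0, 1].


The Lebesgue integral of a Riemann-integrable function agrees with the Riemann integral.
Antiderivative F(x) = (3/3)x^3 + (-3/2)x^2 + 3x
F(1) = (3/3)*1^3 + (-3/2)*1^2 + 3*1
     = (3/3)*1 + (-3/2)*1 + 3*1
     = 1 + -1.5 + 3
     = 2.5
F(0) = 0.0
Integral = F(1) - F(0) = 2.5 - 0.0 = 2.5


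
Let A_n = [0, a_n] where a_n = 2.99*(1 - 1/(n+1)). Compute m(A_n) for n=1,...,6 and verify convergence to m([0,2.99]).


By continuity of measure from below: if A_n increases to A, then m(A_n) -> m(A).
Here A = [0, 2.99], so m(A) = 2.99
Step 1: a_1 = 2.99*(1 - 1/2) = 1.495, m(A_1) = 1.495
Step 2: a_2 = 2.99*(1 - 1/3) = 1.9933, m(A_2) = 1.9933
Step 3: a_3 = 2.99*(1 - 1/4) = 2.2425, m(A_3) = 2.2425
Step 4: a_4 = 2.99*(1 - 1/5) = 2.392, m(A_4) = 2.392
Step 5: a_5 = 2.99*(1 - 1/6) = 2.4917, m(A_5) = 2.4917
Step 6: a_6 = 2.99*(1 - 1/7) = 2.5629, m(A_6) = 2.5629
Limit: m(A_n) -> m([0,2.99]) = 2.99


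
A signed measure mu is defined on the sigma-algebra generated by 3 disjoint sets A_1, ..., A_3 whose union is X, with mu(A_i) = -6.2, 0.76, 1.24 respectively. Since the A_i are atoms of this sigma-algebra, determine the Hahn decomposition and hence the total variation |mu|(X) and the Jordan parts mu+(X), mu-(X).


Step 1: Every measurable set is a union of atoms (the cells / points), so a Hahn decomposition is
  obtained by grouping atoms by sign: P = union of atoms with mu > 0, N = union of the remaining atoms.
  Atoms in P (indices): 2, 3;  atoms in N (indices): 1
  Positive values: 0.76, 1.24
  Negative values: -6.2
Step 2: mu+(X) = mu(P) = sum of positive atom values = 2
Step 3: mu-(X) = -mu(N) = sum of |negative atom values| = 6.2
Step 4: |mu|(X) = mu+(X) + mu-(X) = 2 + 6.2 = 8.2


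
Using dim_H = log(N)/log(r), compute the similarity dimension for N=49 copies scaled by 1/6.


For a self-similar set with N copies scaled by 1/r:
dim_H = log(N)/log(r) = log(49)/log(6)
= 3.89182/1.791759
= 2.172066


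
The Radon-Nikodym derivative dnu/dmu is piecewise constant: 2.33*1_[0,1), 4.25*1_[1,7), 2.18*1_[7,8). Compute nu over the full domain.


Integrate each piece of the Radon-Nikodym derivative:
Step 1: integral_0^1 2.33 dx = 2.33*(1-0) = 2.33*1 = 2.33
Step 2: integral_1^7 4.25 dx = 4.25*(7-1) = 4.25*6 = 25.5
Step 3: integral_7^8 2.18 dx = 2.18*(8-7) = 2.18*1 = 2.18
Total: 2.33 + 25.5 + 2.18 = 30.01


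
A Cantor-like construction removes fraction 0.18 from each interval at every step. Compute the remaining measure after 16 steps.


Step 1: At each step, fraction remaining = 1 - 0.18 = 0.82
Step 2: After 16 steps, measure = (0.82)^16
Result = 0.041785


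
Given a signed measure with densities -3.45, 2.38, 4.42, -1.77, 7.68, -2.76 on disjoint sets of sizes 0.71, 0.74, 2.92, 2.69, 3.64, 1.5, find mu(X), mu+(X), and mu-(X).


Step 1: Compute signed measure on each set:
  Set 1: -3.45 * 0.71 = -2.4495
  Set 2: 2.38 * 0.74 = 1.7612
  Set 3: 4.42 * 2.92 = 12.9064
  Set 4: -1.77 * 2.69 = -4.7613
  Set 5: 7.68 * 3.64 = 27.9552
  Set 6: -2.76 * 1.5 = -4.14
Step 2: Total signed measure = (-2.4495) + (1.7612) + (12.9064) + (-4.7613) + (27.9552) + (-4.14)
     = 31.272
Step 3: Positive part mu+(X) = sum of positive contributions = 42.6228
Step 4: Negative part mu-(X) = |sum of negative contributions| = 11.3508


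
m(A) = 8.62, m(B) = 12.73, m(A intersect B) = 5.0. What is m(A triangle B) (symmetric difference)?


m(A Delta B) = m(A) + m(B) - 2*m(A n B)
= 8.62 + 12.73 - 2*5.0
= 8.62 + 12.73 - 10
= 11.35


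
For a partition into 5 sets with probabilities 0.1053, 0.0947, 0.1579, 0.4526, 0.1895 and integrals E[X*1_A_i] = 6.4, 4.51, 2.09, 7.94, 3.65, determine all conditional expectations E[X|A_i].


For each cell A_i: E[X|A_i] = E[X*1_A_i] / P(A_i)
Step 1: E[X|A_1] = 6.4 / 0.1053 = 60.778727
Step 2: E[X|A_2] = 4.51 / 0.0947 = 47.624076
Step 3: E[X|A_3] = 2.09 / 0.1579 = 13.236225
Step 4: E[X|A_4] = 7.94 / 0.4526 = 17.543084
Step 5: E[X|A_5] = 3.65 / 0.1895 = 19.261214
Verification: E[X] = sum E[X*1_A_i] = 6.4 + 4.51 + 2.09 + 7.94 + 3.65 = 24.59


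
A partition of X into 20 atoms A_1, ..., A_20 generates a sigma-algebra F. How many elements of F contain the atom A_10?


Each element of F is a union of some subset S of the 20 atoms.
The element contains A_10 iff A_10 is in S.
So we count subsets S of {A_1,...,A_20} with A_10 in S: choose freely among the other 19 atoms.
Count = 2^(20-1) = 2^19 = 524288.


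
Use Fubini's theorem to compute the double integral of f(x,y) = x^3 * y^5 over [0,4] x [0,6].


By Fubini's theorem, the double integral factors as a product of single integrals:
Step 1: integral_0^4 x^3 dx = [x^4/4] from 0 to 4
     = 4^4/4 = 64
Step 2: integral_0^6 y^5 dy = [y^6/6] from 0 to 6
     = 6^6/6 = 7776
Step 3: Double integral = 64 * 7776 = 497664


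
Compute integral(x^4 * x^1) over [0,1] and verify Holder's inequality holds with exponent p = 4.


Step 1: Exact integral of f*g = integral(x^5, 0, 1) = 1/6
     = 0.166667
Step 2: Holder bound with p=4, q=1.333333:
  ||f||_p = (integral x^16 dx)^(1/4) = (1/17)^(1/4) = 0.492479
  ||g||_q = (integral x^1.333333 dx)^(1/1.333333) = (1/2.333333)^(1/1.333333) = 0.529685
Step 3: Holder bound = ||f||_p * ||g||_q = 0.492479 * 0.529685 = 0.260859
Verification: 0.166667 <= 0.260859 (Holder holds)


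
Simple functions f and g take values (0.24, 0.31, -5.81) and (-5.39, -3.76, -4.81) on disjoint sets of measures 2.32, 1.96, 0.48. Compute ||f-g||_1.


Step 1: Compute differences f_i - g_i:
  0.24 - -5.39 = 5.63
  0.31 - -3.76 = 4.07
  -5.81 - -4.81 = -1
Step 2: Compute |diff|^1 * measure for each set:
  |5.63|^1 * 2.32 = 5.63 * 2.32 = 13.0616
  |4.07|^1 * 1.96 = 4.07 * 1.96 = 7.9772
  |-1|^1 * 0.48 = 1 * 0.48 = 0.48
Step 3: Sum = 21.5188
Step 4: ||f-g||_1 = (21.5188)^(1/1) = 21.5188


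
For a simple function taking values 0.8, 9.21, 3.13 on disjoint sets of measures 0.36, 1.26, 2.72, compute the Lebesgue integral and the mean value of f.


Step 1: Integral = sum(value_i * measure_i)
= 0.8*0.36 + 9.21*1.26 + 3.13*2.72
= 0.288 + 11.6046 + 8.5136
= 20.4062
Step 2: Total measure of domain = 0.36 + 1.26 + 2.72 = 4.34
Step 3: Average value = 20.4062 / 4.34 = 4.701889


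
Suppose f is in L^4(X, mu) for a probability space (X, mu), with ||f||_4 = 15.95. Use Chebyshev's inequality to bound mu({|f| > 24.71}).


Chebyshev/Markov inequality: mu(|f| > eps) <= (||f||_p / eps)^p
Step 1: ||f||_4 / eps = 15.95 / 24.71 = 0.645488
Step 2: Raise to power p = 4:
  (0.645488)^4 = 0.173601
Step 3: Therefore mu(|f| > 24.71) <= 0.173601


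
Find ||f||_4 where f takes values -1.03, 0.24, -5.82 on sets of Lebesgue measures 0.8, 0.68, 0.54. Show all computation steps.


Step 1: Compute |f_i|^4 for each value:
  |-1.03|^4 = 1.125509
  |0.24|^4 = 0.003318
  |-5.82|^4 = 1147.339482
Step 2: Multiply by measures and sum:
  1.125509 * 0.8 = 0.900407
  0.003318 * 0.68 = 0.002256
  1147.339482 * 0.54 = 619.56332
Sum = 0.900407 + 0.002256 + 619.56332 = 620.465983
Step 3: Take the p-th root:
||f||_4 = (620.465983)^(1/4) = 4.990907


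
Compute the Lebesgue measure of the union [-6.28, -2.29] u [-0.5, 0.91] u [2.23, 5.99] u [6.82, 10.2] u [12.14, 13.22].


For pairwise disjoint intervals, m(union) = sum of lengths.
= (-2.29 - -6.28) + (0.91 - -0.5) + (5.99 - 2.23) + (10.2 - 6.82) + (13.22 - 12.14)
= 3.99 + 1.41 + 3.76 + 3.38 + 1.08
= 13.62


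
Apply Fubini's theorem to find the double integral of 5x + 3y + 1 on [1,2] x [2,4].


By Fubini, integrate in x first, then y.
Step 1: Fix y, integrate over x in [1,2]:
  integral(5x + 3y + 1, x=1..2)
  = 5*(2^2 - 1^2)/2 + (3y + 1)*(2 - 1)
  = 7.5 + (3y + 1)*1
  = 7.5 + 3y + 1
  = 8.5 + 3y
Step 2: Integrate over y in [2,4]:
  integral(8.5 + 3y, y=2..4)
  = 8.5*2 + 3*(4^2 - 2^2)/2
  = 17 + 18
  = 35


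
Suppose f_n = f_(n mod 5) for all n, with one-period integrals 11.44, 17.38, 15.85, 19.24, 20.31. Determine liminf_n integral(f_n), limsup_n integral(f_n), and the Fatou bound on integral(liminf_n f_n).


The sequence (integral(f_n)) is periodic with period 5, repeating the values 11.44, 17.38, 15.85, 19.24, 20.31 indefinitely.
Step 1: For a periodic sequence, every tail (a_m, a_(m+1), ...) contains all 5 period values infinitely often.
Step 2: Hence inf of every tail = min of the period values = min(11.44, 17.38, 15.85, 19.24, 20.31) = 11.44.
        liminf_n integral(f_n) = sup over m of (inf of tail from m) = 11.44.
Step 3: Similarly sup of every tail = max of the period values = 20.31.
        limsup_n integral(f_n) = 20.31.
Step 4: Fatou's lemma: integral(liminf_n f_n) <= liminf_n integral(f_n) = 11.44.
        So the integral of the pointwise liminf is at most 11.44.


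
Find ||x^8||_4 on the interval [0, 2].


Step 1: ||f||_4 = (integral_0^2 |x^8|^4 dx)^(1/4)
     = (integral_0^2 x^32 dx)^(1/4)
Step 2: integral_0^2 x^32 dx = [x^33/(33)] from 0 to 2 = 2^33/33
     = 8589934592/33 = 2.603010e+08
Step 3: ||f||_4 = (2.603010e+08)^(1/4) = 127.019085


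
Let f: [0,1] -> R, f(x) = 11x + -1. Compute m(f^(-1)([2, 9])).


f^(-1)([2, 9]) = {x : 2 <= 11x + -1 <= 9}
Solving: (2 - -1)/11 <= x <= (9 - -1)/11
= [0.272727, 0.909091]
Intersecting with [0,1]: [0.272727, 0.909091]
Measure = 0.909091 - 0.272727 = 0.636364


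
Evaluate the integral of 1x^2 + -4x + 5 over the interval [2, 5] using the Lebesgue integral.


The Lebesgue integral of a Riemann-integrable function agrees with the Riemann integral.
Antiderivative F(x) = (1/3)x^3 + (-4/2)x^2 + 5x
F(5) = (1/3)*5^3 + (-4/2)*5^2 + 5*5
     = (1/3)*125 + (-4/2)*25 + 5*5
     = 41.666667 + -50 + 25
     = 16.666667
F(2) = 4.666667
Integral = F(5) - F(2) = 16.666667 - 4.666667 = 12


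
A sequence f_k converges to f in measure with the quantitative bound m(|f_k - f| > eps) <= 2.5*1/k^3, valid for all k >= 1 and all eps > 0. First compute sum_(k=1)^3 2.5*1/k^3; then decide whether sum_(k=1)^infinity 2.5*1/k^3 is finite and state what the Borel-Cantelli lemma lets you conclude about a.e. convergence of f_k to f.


Step 1: List the terms 2.5*1/k^3 for k = 1 to 3:
  k=1: 2.5
  k=2: 0.3125
  k=3: 0.092593
Step 2: Partial sum = 2.5 + 0.3125 + 0.092593
     = 2.905093
Step 3: The full series sum_(k>=1) 2.5*1/k^3 converges (p-series with p = 3 > 1; a constant multiple of a convergent series converges).
Step 4: Fix eps > 0. Since sum_k m(|f_k - f| > eps) < infinity, the Borel-Cantelli lemma gives
        m(limsup_k {|f_k - f| > eps}) = 0, i.e. for a.e. x, |f_k(x) - f(x)| <= eps for all large k.
        Applying this with eps = 1/j for j = 1, 2, ... and intersecting the countably many full-measure sets,
        for a.e. x we get limsup_k |f_k(x) - f(x)| <= 1/j for every j, hence f_k -> f almost everywhere.
Conclusion: series converges; Borel-Cantelli yields f_k -> f a.e.


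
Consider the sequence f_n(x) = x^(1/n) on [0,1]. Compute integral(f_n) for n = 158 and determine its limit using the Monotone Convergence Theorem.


At n = 158: f_158(x) = x^(1/158).
Step 1: integral(x^(1/158), 0, 1) = [x^(1/158+1) / (1/158+1)] from 0 to 1
     = 1 / (1/158 + 1) = 1 / ((158+1)/158) = 158/(158+1)
     = 158/159 = 0.993711
Step 2: As n -> infinity, f_n(x) = x^(1/n) -> 1 for x in (0,1], and f_n is increasing in n.
By MCT, lim_n integral(f_n) = integral(lim_n f_n) = integral(1, 0, 1) = 1.
Step 3: Verify convergence: 158/159 = 0.993711 -> 1


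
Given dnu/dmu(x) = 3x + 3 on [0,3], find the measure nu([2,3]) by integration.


nu(A) = integral_A (dnu/dmu) dmu = integral_2^3 (3x + 3) dx
Step 1: Antiderivative F(x) = (3/2)x^2 + 3x
Step 2: F(3) = (3/2)*3^2 + 3*3 = 13.5 + 9 = 22.5
Step 3: F(2) = (3/2)*2^2 + 3*2 = 6 + 6 = 12
Step 4: nu([2,3]) = F(3) - F(2) = 22.5 - 12 = 10.5


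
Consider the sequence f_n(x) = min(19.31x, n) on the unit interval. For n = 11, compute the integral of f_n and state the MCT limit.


f(x) = 19.31x on [0,1]; f_n(x) = min(19.31x, n). At n = 11:
Step 1: f(x) reaches 11 at x = 11/19.31 = 0.569653
Step 2: integral(f_11) = integral(19.31x, 0, 0.569653) + integral(11, 0.569653, 1)
       = 19.31*0.569653^2/2 + 11*(1 - 0.569653)
       = 3.133092 + 4.733817
       = 7.866908
Step 3: As n -> infinity, f_n increases to f, so by MCT integral(f_n) -> integral(f) = 19.31/2 = 9.655.
Convergence: integral(f_11) = 7.866908 -> 9.655 as n -> infinity


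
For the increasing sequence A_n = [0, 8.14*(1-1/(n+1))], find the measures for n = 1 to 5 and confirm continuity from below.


By continuity of measure from below: if A_n increases to A, then m(A_n) -> m(A).
Here A = [0, 8.14], so m(A) = 8.14
Step 1: a_1 = 8.14*(1 - 1/2) = 4.07, m(A_1) = 4.07
Step 2: a_2 = 8.14*(1 - 1/3) = 5.4267, m(A_2) = 5.4267
Step 3: a_3 = 8.14*(1 - 1/4) = 6.105, m(A_3) = 6.105
Step 4: a_4 = 8.14*(1 - 1/5) = 6.512, m(A_4) = 6.512
Step 5: a_5 = 8.14*(1 - 1/6) = 6.7833, m(A_5) = 6.7833
Limit: m(A_n) -> m([0,8.14]) = 8.14


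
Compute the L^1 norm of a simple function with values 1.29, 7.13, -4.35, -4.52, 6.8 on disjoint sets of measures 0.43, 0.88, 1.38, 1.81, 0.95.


Step 1: Compute |f_i|^1 for each value:
  |1.29|^1 = 1.29
  |7.13|^1 = 7.13
  |-4.35|^1 = 4.35
  |-4.52|^1 = 4.52
  |6.8|^1 = 6.8
Step 2: Multiply by measures and sum:
  1.29 * 0.43 = 0.5547
  7.13 * 0.88 = 6.2744
  4.35 * 1.38 = 6.003
  4.52 * 1.81 = 8.1812
  6.8 * 0.95 = 6.46
Sum = 0.5547 + 6.2744 + 6.003 + 8.1812 + 6.46 = 27.4733
Step 3: Take the p-th root:
||f||_1 = (27.4733)^(1/1) = 27.4733


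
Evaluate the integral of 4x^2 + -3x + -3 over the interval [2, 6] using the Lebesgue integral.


The Lebesgue integral of a Riemann-integrable function agrees with the Riemann integral.
Antiderivative F(x) = (4/3)x^3 + (-3/2)x^2 + -3x
F(6) = (4/3)*6^3 + (-3/2)*6^2 + -3*6
     = (4/3)*216 + (-3/2)*36 + -3*6
     = 288 + -54 + -18
     = 216
F(2) = -1.333333
Integral = F(6) - F(2) = 216 - -1.333333 = 217.333333


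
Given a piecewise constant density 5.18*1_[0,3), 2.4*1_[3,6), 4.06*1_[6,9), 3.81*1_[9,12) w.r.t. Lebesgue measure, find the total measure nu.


Integrate each piece of the Radon-Nikodym derivative:
Step 1: integral_0^3 5.18 dx = 5.18*(3-0) = 5.18*3 = 15.54
Step 2: integral_3^6 2.4 dx = 2.4*(6-3) = 2.4*3 = 7.2
Step 3: integral_6^9 4.06 dx = 4.06*(9-6) = 4.06*3 = 12.18
Step 4: integral_9^12 3.81 dx = 3.81*(12-9) = 3.81*3 = 11.43
Total: 15.54 + 7.2 + 12.18 + 11.43 = 46.35


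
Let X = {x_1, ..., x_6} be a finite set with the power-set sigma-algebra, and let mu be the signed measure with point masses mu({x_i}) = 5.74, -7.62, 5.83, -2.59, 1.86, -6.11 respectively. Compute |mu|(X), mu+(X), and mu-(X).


Step 1: Every measurable set is a union of atoms (the cells / points), so a Hahn decomposition is
  obtained by grouping atoms by sign: P = union of atoms with mu > 0, N = union of the remaining atoms.
  Atoms in P (indices): 1, 3, 5;  atoms in N (indices): 2, 4, 6
  Positive values: 5.74, 5.83, 1.86
  Negative values: -7.62, -2.59, -6.11
Step 2: mu+(X) = mu(P) = sum of positive atom values = 13.43
Step 3: mu-(X) = -mu(N) = sum of |negative atom values| = 16.32
Step 4: |mu|(X) = mu+(X) + mu-(X) = 13.43 + 16.32 = 29.75


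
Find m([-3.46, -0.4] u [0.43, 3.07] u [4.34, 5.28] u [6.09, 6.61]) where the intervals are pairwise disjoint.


For pairwise disjoint intervals, m(union) = sum of lengths.
= (-0.4 - -3.46) + (3.07 - 0.43) + (5.28 - 4.34) + (6.61 - 6.09)
= 3.06 + 2.64 + 0.94 + 0.52
= 7.16


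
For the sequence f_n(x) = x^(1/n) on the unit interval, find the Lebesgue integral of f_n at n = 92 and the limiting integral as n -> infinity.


At n = 92: f_92(x) = x^(1/92).
Step 1: integral(x^(1/92), 0, 1) = [x^(1/92+1) / (1/92+1)] from 0 to 1
     = 1 / (1/92 + 1) = 1 / ((92+1)/92) = 92/(92+1)
     = 92/93 = 0.989247
Step 2: As n -> infinity, f_n(x) = x^(1/n) -> 1 for x in (0,1], and f_n is increasing in n.
By MCT, lim_n integral(f_n) = integral(lim_n f_n) = integral(1, 0, 1) = 1.
Step 3: Verify convergence: 92/93 = 0.989247 -> 1


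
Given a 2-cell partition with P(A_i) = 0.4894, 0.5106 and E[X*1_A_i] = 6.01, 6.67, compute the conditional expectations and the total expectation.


For each cell A_i: E[X|A_i] = E[X*1_A_i] / P(A_i)
Step 1: E[X|A_1] = 6.01 / 0.4894 = 12.280343
Step 2: E[X|A_2] = 6.67 / 0.5106 = 13.063063
Verification: E[X] = sum E[X*1_A_i] = 6.01 + 6.67 = 12.68


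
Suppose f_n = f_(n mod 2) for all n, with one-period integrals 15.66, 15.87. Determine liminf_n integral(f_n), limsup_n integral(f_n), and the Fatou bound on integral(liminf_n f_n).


The sequence (integral(f_n)) is periodic with period 2, repeating the values 15.66, 15.87 indefinitely.
Step 1: For a periodic sequence, every tail (a_m, a_(m+1), ...) contains all 2 period values infinitely often.
Step 2: Hence inf of every tail = min of the period values = min(15.66, 15.87) = 15.66.
        liminf_n integral(f_n) = sup over m of (inf of tail from m) = 15.66.
Step 3: Similarly sup of every tail = max of the period values = 15.87.
        limsup_n integral(f_n) = 15.87.
Step 4: Fatou's lemma: integral(liminf_n f_n) <= liminf_n integral(f_n) = 15.66.
        So the integral of the pointwise liminf is at most 15.66.


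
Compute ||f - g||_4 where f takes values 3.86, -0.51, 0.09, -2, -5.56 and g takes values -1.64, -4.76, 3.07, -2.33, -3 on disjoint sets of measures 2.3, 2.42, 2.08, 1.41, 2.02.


Step 1: Compute differences f_i - g_i:
  3.86 - -1.64 = 5.5
  -0.51 - -4.76 = 4.25
  0.09 - 3.07 = -2.98
  -2 - -2.33 = 0.33
  -5.56 - -3 = -2.56
Step 2: Compute |diff|^4 * measure for each set:
  |5.5|^4 * 2.3 = 915.0625 * 2.3 = 2104.64375
  |4.25|^4 * 2.42 = 326.253906 * 2.42 = 789.534453
  |-2.98|^4 * 2.08 = 78.861504 * 2.08 = 164.031929
  |0.33|^4 * 1.41 = 0.011859 * 1.41 = 0.016721
  |-2.56|^4 * 2.02 = 42.949673 * 2.02 = 86.758339
Step 3: Sum = 3144.985193
Step 4: ||f-g||_4 = (3144.985193)^(1/4) = 7.488669


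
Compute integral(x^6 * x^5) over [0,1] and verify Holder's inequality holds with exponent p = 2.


Step 1: Exact integral of f*g = integral(x^11, 0, 1) = 1/12
     = 0.083333
Step 2: Holder bound with p=2, q=2:
  ||f||_p = (integral x^12 dx)^(1/2) = (1/13)^(1/2) = 0.27735
  ||g||_q = (integral x^10 dx)^(1/2) = (1/11)^(1/2) = 0.301511
Step 3: Holder bound = ||f||_p * ||g||_q = 0.27735 * 0.301511 = 0.083624
Verification: 0.083333 <= 0.083624 (Holder holds)


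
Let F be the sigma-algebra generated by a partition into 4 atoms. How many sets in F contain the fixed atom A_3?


Each element of F is a union of some subset S of the 4 atoms.
The element contains A_3 iff A_3 is in S.
So we count subsets S of {A_1,...,A_4} with A_3 in S: choose freely among the other 3 atoms.
Count = 2^(4-1) = 2^3 = 8.
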